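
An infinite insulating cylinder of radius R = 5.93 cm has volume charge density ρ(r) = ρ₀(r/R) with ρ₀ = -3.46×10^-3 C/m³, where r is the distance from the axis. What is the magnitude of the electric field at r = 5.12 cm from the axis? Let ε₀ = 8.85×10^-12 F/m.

By cylindrical symmetry E is radial; use a coaxial Gaussian cylinder of radius 5.12 cm and length L (r < R).
Integrating ρ over the cross-section to radius r: λ_enc = (2πρ₀/R) ∫₀^r r'^2 dr' = 2πρ₀ r^3/(3·R) = -1.64×10^-5 C/m.
Applying ∮E·dA = Q_enc/ε₀ with the end caps contributing no flux:
E = |λ_enc|/(2πε₀r) = (1.64×10^-5)/(2π·8.85×10^-12·0.0512) = 5.76e6 N/C.

E ≈ 5.76×10^6 V/m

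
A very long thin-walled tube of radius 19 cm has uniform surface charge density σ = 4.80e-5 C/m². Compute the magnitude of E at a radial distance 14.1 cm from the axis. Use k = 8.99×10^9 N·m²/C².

Coaxial Gaussian cylinder, radius r = 14.1 cm, length L (r < 19 cm, inside the shell).
All the surface charge lies outside this cylinder: Q_enc = 0, hence E = 0.

E = 0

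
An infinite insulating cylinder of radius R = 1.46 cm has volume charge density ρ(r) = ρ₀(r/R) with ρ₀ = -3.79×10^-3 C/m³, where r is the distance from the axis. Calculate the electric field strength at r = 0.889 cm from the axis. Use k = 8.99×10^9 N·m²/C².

|E| ≈ 7.73e5 V/m

Choose a coaxial cylinder of radius r = 0.889 cm (arbitrary length L) as the Gaussian surface (r < R).
Integrating ρ over the cross-section to radius r: λ_enc = (2πρ₀/R) ∫₀^r r'^2 dr' = 2πρ₀ r^3/(3·R) = -3.82×10^-7 C/m.
Gauss's law: E·2πrL = λ_enc L/ε₀.
E = 2k|λ_enc|/r = 2(8.99×10^9)(3.82e-7)/(0.00889) = 7.73×10^5 N/C.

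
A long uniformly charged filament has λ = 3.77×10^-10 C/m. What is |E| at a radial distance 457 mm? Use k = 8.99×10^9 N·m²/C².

E ≈ 14.8 N/C

By cylindrical symmetry E is radial; use a coaxial Gaussian cylinder of radius 457 mm and length L.
Q_enc = λL, so λ_enc = 3.77e-10 C/m.
Gauss's law: E·2πrL = λ_enc L/ε₀.
E = 2k|λ_enc|/r = 2(8.99×10^9)(3.77e-10)/(0.457) = 14.8 N/C.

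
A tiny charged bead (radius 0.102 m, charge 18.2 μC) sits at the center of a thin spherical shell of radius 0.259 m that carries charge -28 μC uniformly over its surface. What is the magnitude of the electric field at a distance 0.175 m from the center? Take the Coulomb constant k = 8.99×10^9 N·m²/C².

Take a concentric spherical Gaussian surface of radius r = 0.175 m (between the bodies, 0.102 m < r < 0.259 m).
Only the inner charge is enclosed; the outer shell contributes nothing inside itself. Q_enc = 18.2 μC = 1.82e-5 C.
Since E is radial and uniform over the Gaussian sphere, Φ = E·4πr² = Q_enc/ε₀.
E = k|Q_enc|/r² = (8.99×10^9)(1.82e-5)/(0.175)² = 5.34×10^6 N/C.

|E| = 5.34e6 V/m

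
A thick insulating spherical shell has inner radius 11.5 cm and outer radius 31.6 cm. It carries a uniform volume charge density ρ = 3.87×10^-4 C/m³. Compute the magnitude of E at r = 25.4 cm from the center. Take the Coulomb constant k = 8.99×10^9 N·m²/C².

E ≈ 3.36×10^6 N/C

Use a concentric Gaussian sphere at r = 25.4 cm (within the shell material, 11.5 cm < r < 31.6 cm).
Only the shell between 11.5 cm and r is enclosed: Q_enc = ρ·(4π/3)(r³ − a³) = (3.87×10^-4)·(4π/3)·((0.254)³ − (0.115)³) = 2.41×10^-5 C.
By Gauss's law, ∮E·dA = E·4πr² = Q_enc/ε₀.
E = k|Q_enc|/r² = (8.99×10^9)(2.41×10^-5)/(0.254)² = 3.36e6 N/C.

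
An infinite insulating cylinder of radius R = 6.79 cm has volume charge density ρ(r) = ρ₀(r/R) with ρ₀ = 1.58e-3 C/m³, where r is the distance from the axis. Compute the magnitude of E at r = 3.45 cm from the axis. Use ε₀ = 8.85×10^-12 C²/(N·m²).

E = 1.04×10^6 V/m

By cylindrical symmetry E is radial; use a coaxial Gaussian cylinder of radius 3.45 cm and length L (r < R).
λ_enc = ∫₀^r ρ(r')·2πr' dr' = (2πρ₀/R)·r^3/3 = 2.001×10^-6 C/m.
Since E is radial and uniform over the curved surface, Φ = E·2πrL = Q_enc/ε₀ = λ_enc L/ε₀.
E = |λ_enc|/(2πε₀r) = (2.001e-6)/(2π·8.85×10^-12·0.0345) = 1.04e6 N/C.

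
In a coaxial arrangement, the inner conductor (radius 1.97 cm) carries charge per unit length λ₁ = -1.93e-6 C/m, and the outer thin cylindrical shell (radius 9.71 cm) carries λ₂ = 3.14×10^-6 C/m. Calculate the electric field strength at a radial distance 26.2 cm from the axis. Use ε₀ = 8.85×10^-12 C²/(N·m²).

Take a coaxial cylindrical Gaussian surface of radius r = 26.2 cm and length L (r > 9.71 cm, enclosing both).
λ_enc = λ₁ + λ₂ = (-1.93×10^-6) + (3.14×10^-6) = 1.21e-6 C/m.
Since E is radial and uniform over the curved surface, Φ = E·2πrL = Q_enc/ε₀ = λ_enc L/ε₀.
E = |λ_enc|/(2πε₀r) = (1.21×10^-6)/(2π·8.85×10^-12·0.262) = 8.31×10^4 N/C.

E = 8.31×10^4 N/C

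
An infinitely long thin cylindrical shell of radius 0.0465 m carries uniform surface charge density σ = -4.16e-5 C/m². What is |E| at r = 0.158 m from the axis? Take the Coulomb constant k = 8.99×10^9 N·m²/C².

1.38e6 V/m

By cylindrical symmetry E is radial; use a coaxial Gaussian cylinder of radius 0.158 m and length L (r > 0.0465 m).
The whole shell is enclosed: λ_enc = σ·2πR = (-4.16×10^-5)·2π·(0.0465) = -1.215×10^-5 C/m.
Applying ∮E·dA = Q_enc/ε₀ with the end caps contributing no flux:
E = 2k|λ_enc|/r = 2(8.99×10^9)(1.215e-5)/(0.158) = 1.38e6 N/C.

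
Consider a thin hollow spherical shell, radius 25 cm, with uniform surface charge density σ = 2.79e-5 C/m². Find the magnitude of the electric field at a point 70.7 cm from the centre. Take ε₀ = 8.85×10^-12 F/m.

|E| = 3.94×10^5 N/C

Use a concentric Gaussian sphere at r = 70.7 cm (r > 25 cm).
The entire shell is enclosed: Q_enc = σ·4πR² = (2.79×10^-5)·4π·(0.25)² = 2.191×10^-5 C.
Gauss's law: E·4πr² = Q_enc/ε₀.
E = |Q_enc|/(4πε₀r²) = (2.191×10^-5)/(4π·8.85×10^-12·(0.707)²) = 3.94e5 N/C.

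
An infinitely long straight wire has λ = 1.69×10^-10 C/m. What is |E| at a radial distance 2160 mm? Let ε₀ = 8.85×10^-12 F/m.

Take a coaxial cylindrical Gaussian surface of radius r = 2160 mm and length L.
Q_enc = λL, so λ_enc = 1.69e-10 C/m.
Gauss's law: E·2πrL = λ_enc L/ε₀.
E = |λ_enc|/(2πε₀r) = (1.69e-10)/(2π·8.85×10^-12·2.16) = 1.41 N/C.

|E| = 1.41 N/C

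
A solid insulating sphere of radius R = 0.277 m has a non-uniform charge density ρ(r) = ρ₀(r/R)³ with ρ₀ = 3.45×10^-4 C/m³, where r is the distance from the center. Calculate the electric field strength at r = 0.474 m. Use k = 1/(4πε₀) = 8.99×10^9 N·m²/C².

By spherical symmetry E is radial; choose a Gaussian sphere of radius r = 0.474 m (r > R, all charge enclosed).
Q_enc = 4π ∫₀^R ρ₀(r'/R)^3 r'² dr' = 4πρ₀R³/6 = 1.536×10^-5 C.
Since E is radial and uniform over the Gaussian sphere, Φ = E·4πr² = Q_enc/ε₀.
E = k|Q_enc|/r² = (8.99×10^9)(1.536×10^-5)/(0.474)² = 6.14×10^5 N/C.

E ≈ 6.14×10^5 N/C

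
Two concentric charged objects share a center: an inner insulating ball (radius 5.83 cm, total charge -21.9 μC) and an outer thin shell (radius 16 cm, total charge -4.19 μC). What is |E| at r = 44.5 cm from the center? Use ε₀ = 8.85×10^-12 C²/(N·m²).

E ≈ 1.18×10^6 V/m

By spherical symmetry E is radial; choose a Gaussian sphere of radius r = 44.5 cm (r > 16 cm, enclosing both).
Q_enc = (-21.9 μC) + (-4.19 μC) = -2.609×10^-5 C.
By Gauss's law, ∮E·dA = E·4πr² = Q_enc/ε₀.
E = |Q_enc|/(4πε₀r²) = (2.609×10^-5)/(4π·8.85×10^-12·(0.445)²) = 1.18×10^6 N/C.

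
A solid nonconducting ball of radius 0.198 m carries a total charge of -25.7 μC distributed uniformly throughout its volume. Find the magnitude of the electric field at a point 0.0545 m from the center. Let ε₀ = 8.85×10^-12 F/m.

E = 1.62×10^6 N/C

Use a concentric Gaussian sphere at r = 0.0545 m (r < R).
Only the charge within r is enclosed: Q_enc = Q·(r/R)³ = (-25.7 μC)·(0.0545 m/0.198 m)³ = -5.36e-7 C.
Applying ∮E·dA = Q_enc/ε₀ with Φ = E(4πr²):
E = |Q_enc|/(4πε₀r²) = (5.36×10^-7)/(4π·8.85×10^-12·(0.0545)²) = 1.62e6 N/C.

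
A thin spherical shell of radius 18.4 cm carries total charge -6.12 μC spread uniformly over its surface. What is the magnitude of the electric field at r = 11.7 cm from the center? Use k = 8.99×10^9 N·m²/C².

E = 0 (no enclosed charge)

Symmetry ⇒ E = E(r) r̂. Gaussian sphere of radius r = 11.7 cm (inside the shell, r < 18.4 cm).
No charge lies within this surface, so Q_enc = 0 and Gauss's law gives E·4πr² = 0 ⇒ E = 0.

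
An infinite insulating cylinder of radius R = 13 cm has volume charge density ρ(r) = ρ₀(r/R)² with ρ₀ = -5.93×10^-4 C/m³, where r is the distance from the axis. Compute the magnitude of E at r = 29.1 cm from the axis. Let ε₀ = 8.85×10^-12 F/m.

|E| = 9.73×10^5 V/m

Coaxial Gaussian cylinder, radius r = 29.1 cm, length L (r > R, full charge per length enclosed).
λ_enc = 2π ∫₀^R ρ₀(r'/R)^2 r' dr' = 2πρ₀R²/4 = -1.574e-5 C/m.
Since E is radial and uniform over the curved surface, Φ = E·2πrL = Q_enc/ε₀ = λ_enc L/ε₀.
E = |λ_enc|/(2πε₀r) = (1.574×10^-5)/(2π·8.85×10^-12·0.291) = 9.73e5 N/C.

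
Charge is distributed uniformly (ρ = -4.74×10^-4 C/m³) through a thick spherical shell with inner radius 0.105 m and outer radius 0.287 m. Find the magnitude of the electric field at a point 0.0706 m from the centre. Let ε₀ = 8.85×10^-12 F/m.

E = 0 (no enclosed charge)

Symmetry ⇒ E = E(r) r̂. Gaussian sphere of radius r = 0.0706 m (r < 0.105 m, inside the empty cavity).
Q_enc = 0 (all charge lies at larger r); Gauss's law gives E = 0.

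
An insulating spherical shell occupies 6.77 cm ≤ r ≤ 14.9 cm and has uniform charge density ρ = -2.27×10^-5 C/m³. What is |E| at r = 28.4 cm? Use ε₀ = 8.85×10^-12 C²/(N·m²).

|E| ≈ 3.18e4 N/C

Use a concentric Gaussian sphere at r = 28.4 cm (r > 14.9 cm, enclosing the whole shell).
Q_enc = ρ·(4π/3)(b³ − a³) = (-2.27e-5)·(4π/3)·((0.149)³ − (0.0677)³) = -2.85×10^-7 C.
Applying ∮E·dA = Q_enc/ε₀ with Φ = E(4πr²):
E = |Q_enc|/(4πε₀r²) = (2.85×10^-7)/(4π·8.85×10^-12·(0.284)²) = 3.18×10^4 N/C.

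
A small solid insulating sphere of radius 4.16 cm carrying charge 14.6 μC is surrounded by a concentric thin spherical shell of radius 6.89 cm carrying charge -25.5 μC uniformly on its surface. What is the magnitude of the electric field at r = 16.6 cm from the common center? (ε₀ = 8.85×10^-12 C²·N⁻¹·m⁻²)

Use a concentric Gaussian sphere at r = 16.6 cm (r > 6.89 cm, enclosing both).
Q_enc = (14.6 μC) + (-25.5 μC) = -1.09×10^-5 C.
By Gauss's law, ∮E·dA = E·4πr² = Q_enc/ε₀.
E = |Q_enc|/(4πε₀r²) = (1.09e-5)/(4π·8.85×10^-12·(0.166)²) = 3.56×10^6 N/C.

E ≈ 3.56×10^6 N/C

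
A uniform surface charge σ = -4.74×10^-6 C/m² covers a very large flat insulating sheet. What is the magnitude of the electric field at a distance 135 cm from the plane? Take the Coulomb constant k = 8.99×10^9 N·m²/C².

By planar symmetry E is perpendicular to the sheet and uniform; use a Gaussian pillbox with flat faces of area A on each side of the sheet.
Flux Φ = 2EA and Q_enc = σA, so 2EA = σA/ε₀ ⇒ E = |σ|/(2ε₀), independent of distance.
E = 2πk|σ| = 2π(8.99×10^9)(4.74×10^-6) = 2.68e5 N/C.

2.68×10^5 V/m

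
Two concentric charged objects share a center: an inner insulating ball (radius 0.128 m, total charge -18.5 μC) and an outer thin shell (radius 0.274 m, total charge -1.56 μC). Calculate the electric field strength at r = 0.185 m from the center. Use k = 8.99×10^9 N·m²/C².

Take a concentric spherical Gaussian surface of radius r = 0.185 m (between the bodies, 0.128 m < r < 0.274 m).
Only the inner charge is enclosed; the outer shell contributes nothing inside itself. Q_enc = -18.5 μC = -1.85×10^-5 C.
Gauss's law: E·4πr² = Q_enc/ε₀.
E = k|Q_enc|/r² = (8.99×10^9)(1.85×10^-5)/(0.185)² = 4.86×10^6 N/C.

|E| = 4.86×10^6 V/m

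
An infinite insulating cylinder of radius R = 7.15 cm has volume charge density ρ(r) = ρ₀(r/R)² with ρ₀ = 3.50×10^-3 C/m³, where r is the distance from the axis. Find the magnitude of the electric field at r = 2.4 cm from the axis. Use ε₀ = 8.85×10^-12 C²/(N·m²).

Choose a coaxial cylinder of radius r = 2.4 cm (arbitrary length L) as the Gaussian surface (r < R).
Integrating ρ over the cross-section to radius r: λ_enc = (2πρ₀/R²) ∫₀^r r'^3 dr' = 2πρ₀ r^4/(4·R²) = 3.568e-7 C/m.
By Gauss's law (flux through the curved wall only), E·2πrL = λ_enc L/ε₀.
E = |λ_enc|/(2πε₀r) = (3.568e-7)/(2π·8.85×10^-12·0.024) = 2.67e5 N/C.

|E| ≈ 2.67×10^5 N/C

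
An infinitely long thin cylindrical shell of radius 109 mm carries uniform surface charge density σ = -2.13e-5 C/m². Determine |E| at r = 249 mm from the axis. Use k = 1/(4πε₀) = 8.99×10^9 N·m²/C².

Take a coaxial cylindrical Gaussian surface of radius r = 249 mm and length L (r > 109 mm).
The whole shell is enclosed: λ_enc = σ·2πR = (-2.13×10^-5)·2π·(0.109) = -1.459e-5 C/m.
Since E is radial and uniform over the curved surface, Φ = E·2πrL = Q_enc/ε₀ = λ_enc L/ε₀.
E = 2k|λ_enc|/r = 2(8.99×10^9)(1.459×10^-5)/(0.249) = 1.05e6 N/C.

|E| = 1.05×10^6 N/C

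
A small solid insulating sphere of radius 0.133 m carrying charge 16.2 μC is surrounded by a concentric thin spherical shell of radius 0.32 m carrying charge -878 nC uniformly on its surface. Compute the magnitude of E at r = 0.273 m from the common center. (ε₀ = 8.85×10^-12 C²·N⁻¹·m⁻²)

Take a concentric spherical Gaussian surface of radius r = 0.273 m (between the bodies, 0.133 m < r < 0.32 m).
Only the inner charge is enclosed; the outer shell contributes nothing inside itself. Q_enc = 16.2 μC = 1.62e-5 C.
By Gauss's law, ∮E·dA = E·4πr² = Q_enc/ε₀.
E = |Q_enc|/(4πε₀r²) = (1.62×10^-5)/(4π·8.85×10^-12·(0.273)²) = 1.95e6 N/C.

1.95×10^6 N/C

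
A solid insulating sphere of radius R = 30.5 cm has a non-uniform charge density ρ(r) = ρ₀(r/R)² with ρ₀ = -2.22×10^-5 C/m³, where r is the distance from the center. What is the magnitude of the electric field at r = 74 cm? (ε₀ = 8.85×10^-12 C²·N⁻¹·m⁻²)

Use a concentric Gaussian sphere at r = 74 cm (r > R, all charge enclosed).
Q_enc = 4π ∫₀^R ρ₀(r'/R)^2 r'² dr' = 4πρ₀R³/5 = -1.583×10^-6 C.
Applying ∮E·dA = Q_enc/ε₀ with Φ = E(4πr²):
E = |Q_enc|/(4πε₀r²) = (1.583×10^-6)/(4π·8.85×10^-12·(0.74)²) = 2.60×10^4 N/C.

|E| = 2.60×10^4 N/C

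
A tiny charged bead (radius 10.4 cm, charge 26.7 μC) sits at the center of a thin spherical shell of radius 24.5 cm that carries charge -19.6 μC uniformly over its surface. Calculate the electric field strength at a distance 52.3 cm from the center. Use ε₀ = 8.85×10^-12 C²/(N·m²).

|E| ≈ 2.33×10^5 N/C

Symmetry ⇒ E = E(r) r̂. Gaussian sphere of radius r = 52.3 cm (r > 24.5 cm, enclosing both).
Q_enc = (26.7 μC) + (-19.6 μC) = 7.10×10^-6 C.
By Gauss's law, ∮E·dA = E·4πr² = Q_enc/ε₀.
E = |Q_enc|/(4πε₀r²) = (7.10×10^-6)/(4π·8.85×10^-12·(0.523)²) = 2.33e5 N/C.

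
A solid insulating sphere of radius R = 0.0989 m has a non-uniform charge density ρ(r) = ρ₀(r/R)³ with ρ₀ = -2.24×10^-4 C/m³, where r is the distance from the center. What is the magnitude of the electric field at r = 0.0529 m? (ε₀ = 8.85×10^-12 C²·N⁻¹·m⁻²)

Take a concentric spherical Gaussian surface of radius r = 0.0529 m (r < R).
Q_enc = ∫₀^r ρ(r')·4πr'² dr' = (4πρ₀/R³) ∫₀^r r'^5 dr' = 4πρ₀ r^6/(6·R³) = -1.063×10^-8 C.
Applying ∮E·dA = Q_enc/ε₀ with Φ = E(4πr²):
E = |Q_enc|/(4πε₀r²) = (1.063×10^-8)/(4π·8.85×10^-12·(0.0529)²) = 3.41×10^4 N/C.

|E| = 3.41×10^4 N/C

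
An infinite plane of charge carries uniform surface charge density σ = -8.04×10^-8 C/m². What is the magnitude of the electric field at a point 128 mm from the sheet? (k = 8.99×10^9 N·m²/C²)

The symmetry is planar: E is normal to the sheet and the same magnitude on both sides. Take a pillbox straddling the sheet with end-cap area A.
Flux Φ = 2EA and Q_enc = σA, so 2EA = σA/ε₀ ⇒ E = |σ|/(2ε₀), independent of distance.
E = 2πk|σ| = 2π(8.99×10^9)(8.04×10^-8) = 4.54e3 N/C.

4.54×10^3 N/C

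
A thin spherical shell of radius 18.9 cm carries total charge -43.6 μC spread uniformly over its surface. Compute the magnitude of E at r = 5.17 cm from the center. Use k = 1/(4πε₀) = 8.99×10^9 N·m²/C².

E = 0

Take a concentric spherical Gaussian surface of radius r = 5.17 cm (inside the shell, r < 18.9 cm).
No charge lies within this surface, so Q_enc = 0 and Gauss's law gives E·4πr² = 0 ⇒ E = 0.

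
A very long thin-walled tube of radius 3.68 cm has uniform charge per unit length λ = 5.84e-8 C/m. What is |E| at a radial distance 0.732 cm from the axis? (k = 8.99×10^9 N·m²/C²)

E = 0 (no enclosed charge)

By cylindrical symmetry E is radial; use a coaxial Gaussian cylinder of radius 0.732 cm and length L (r < 3.68 cm, inside the shell).
All the surface charge lies outside this cylinder: Q_enc = 0, hence E = 0.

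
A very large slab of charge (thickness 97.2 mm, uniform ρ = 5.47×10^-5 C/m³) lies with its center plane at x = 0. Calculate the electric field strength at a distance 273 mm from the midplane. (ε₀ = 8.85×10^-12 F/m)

The point |x| = 273 mm lies outside the slab (half-thickness 0.0486 m). A symmetric pillbox spanning the full slab encloses Q_enc = ρ·d·A.
Flux = 2EA ⇒ E = |ρ|d/(2ε₀), independent of distance outside.
E = (5.47e-5)(0.0972)/(2·8.85×10^-12) = 3.00e5 N/C.

E = 3.00×10^5 V/m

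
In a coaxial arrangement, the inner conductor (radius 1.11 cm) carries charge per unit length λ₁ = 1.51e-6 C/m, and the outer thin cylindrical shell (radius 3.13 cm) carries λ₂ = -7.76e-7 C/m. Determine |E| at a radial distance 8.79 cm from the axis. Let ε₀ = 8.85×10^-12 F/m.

|E| ≈ 1.50×10^5 V/m

Choose a coaxial cylinder of radius r = 8.79 cm (arbitrary length L) as the Gaussian surface (r > 3.13 cm, enclosing both).
λ_enc = λ₁ + λ₂ = (1.51e-6) + (-7.76e-7) = 7.34e-7 C/m.
Applying ∮E·dA = Q_enc/ε₀ with the end caps contributing no flux:
E = |λ_enc|/(2πε₀r) = (7.34×10^-7)/(2π·8.85×10^-12·0.0879) = 1.50e5 N/C.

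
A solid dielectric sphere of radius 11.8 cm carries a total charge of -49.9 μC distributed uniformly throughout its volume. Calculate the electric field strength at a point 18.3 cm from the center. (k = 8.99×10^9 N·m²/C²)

By spherical symmetry E is radial; choose a Gaussian sphere of radius r = 18.3 cm (r > R, so the entire charge is enclosed).
Q_enc = -49.9 μC = -4.99×10^-5 C.
Applying ∮E·dA = Q_enc/ε₀ with Φ = E(4πr²):
E = k|Q_enc|/r² = (8.99×10^9)(4.99×10^-5)/(0.183)² = 1.34×10^7 N/C.

E ≈ 1.34×10^7 V/m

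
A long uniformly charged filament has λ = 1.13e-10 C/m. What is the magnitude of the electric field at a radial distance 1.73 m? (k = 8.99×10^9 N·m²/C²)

By cylindrical symmetry E is radial; use a coaxial Gaussian cylinder of radius 1.73 m and length L.
Q_enc = λL, so λ_enc = 1.13×10^-10 C/m.
By Gauss's law (flux through the curved wall only), E·2πrL = λ_enc L/ε₀.
E = 2k|λ_enc|/r = 2(8.99×10^9)(1.13e-10)/(1.73) = 1.17 N/C.

|E| ≈ 1.17 N/C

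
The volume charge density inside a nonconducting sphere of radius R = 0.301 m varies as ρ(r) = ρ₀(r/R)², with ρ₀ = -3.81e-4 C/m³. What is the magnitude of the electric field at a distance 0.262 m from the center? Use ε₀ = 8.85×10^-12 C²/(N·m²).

E ≈ 1.71×10^6 N/C

Symmetry ⇒ E = E(r) r̂. Gaussian sphere of radius r = 0.262 m (r < R).
Q_enc = ∫₀^r ρ(r')·4πr'² dr' = (4πρ₀/R²) ∫₀^r r'^4 dr' = 4πρ₀ r^5/(5·R²) = -1.305×10^-5 C.
By Gauss's law, ∮E·dA = E·4πr² = Q_enc/ε₀.
E = |Q_enc|/(4πε₀r²) = (1.305e-5)/(4π·8.85×10^-12·(0.262)²) = 1.71e6 N/C.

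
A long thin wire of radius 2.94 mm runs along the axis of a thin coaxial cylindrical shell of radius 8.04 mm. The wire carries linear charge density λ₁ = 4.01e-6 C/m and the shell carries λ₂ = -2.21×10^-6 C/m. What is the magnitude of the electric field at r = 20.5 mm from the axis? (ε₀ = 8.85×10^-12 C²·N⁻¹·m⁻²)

Coaxial Gaussian cylinder, radius r = 20.5 mm, length L (r > 8.04 mm, enclosing both).
λ_enc = λ₁ + λ₂ = (4.01e-6) + (-2.21e-6) = 1.80e-6 C/m.
By Gauss's law (flux through the curved wall only), E·2πrL = λ_enc L/ε₀.
E = |λ_enc|/(2πε₀r) = (1.80e-6)/(2π·8.85×10^-12·0.0205) = 1.58×10^6 N/C.

E ≈ 1.58×10^6 V/m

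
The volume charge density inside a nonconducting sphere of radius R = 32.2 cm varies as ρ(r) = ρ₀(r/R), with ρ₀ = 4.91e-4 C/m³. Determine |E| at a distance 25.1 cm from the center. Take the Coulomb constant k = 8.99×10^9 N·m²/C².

Take a concentric spherical Gaussian surface of radius r = 25.1 cm (r < R).
Integrate the density: Q_enc = 4π ∫₀^r ρ₀(r'/R)^1 r'² dr' = 4πρ₀ r^4/(4·R) = 1.901e-5 C.
Since E is radial and uniform over the Gaussian sphere, Φ = E·4πr² = Q_enc/ε₀.
E = k|Q_enc|/r² = (8.99×10^9)(1.901×10^-5)/(0.251)² = 2.71e6 N/C.

E = 2.71e6 N/C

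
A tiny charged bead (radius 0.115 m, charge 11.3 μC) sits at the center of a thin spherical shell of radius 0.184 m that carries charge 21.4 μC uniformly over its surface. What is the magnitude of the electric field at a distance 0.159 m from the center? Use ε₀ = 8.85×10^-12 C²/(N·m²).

E = 4.02×10^6 N/C

Take a concentric spherical Gaussian surface of radius r = 0.159 m (between the bodies, 0.115 m < r < 0.184 m).
Only the inner charge is enclosed; the outer shell contributes nothing inside itself. Q_enc = 11.3 μC = 1.13e-5 C.
Gauss's law: E·4πr² = Q_enc/ε₀.
E = |Q_enc|/(4πε₀r²) = (1.13×10^-5)/(4π·8.85×10^-12·(0.159)²) = 4.02×10^6 N/C.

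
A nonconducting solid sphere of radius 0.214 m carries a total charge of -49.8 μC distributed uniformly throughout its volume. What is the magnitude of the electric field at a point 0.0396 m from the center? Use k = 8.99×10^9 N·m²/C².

Use a concentric Gaussian sphere at r = 0.0396 m (r < R).
For a uniform sphere the enclosed fraction is (r/R)³, so Q_enc = (-49.8 μC)(0.0396/0.214)³ = -3.156×10^-7 C.
Gauss's law: E·4πr² = Q_enc/ε₀.
E = k|Q_enc|/r² = (8.99×10^9)(3.156×10^-7)/(0.0396)² = 1.81×10^6 N/C.

E ≈ 1.81e6 N/C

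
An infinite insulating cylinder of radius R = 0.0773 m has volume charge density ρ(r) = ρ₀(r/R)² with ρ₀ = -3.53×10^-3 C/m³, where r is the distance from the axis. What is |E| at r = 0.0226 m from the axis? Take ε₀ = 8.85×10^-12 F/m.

Coaxial Gaussian cylinder, radius r = 0.0226 m, length L (r < R).
λ_enc = ∫₀^r ρ(r')·2πr' dr' = (2πρ₀/R²)·r^4/4 = -2.421e-7 C/m.
By Gauss's law (flux through the curved wall only), E·2πrL = λ_enc L/ε₀.
E = |λ_enc|/(2πε₀r) = (2.421×10^-7)/(2π·8.85×10^-12·0.0226) = 1.93e5 N/C.

E ≈ 1.93×10^5 N/C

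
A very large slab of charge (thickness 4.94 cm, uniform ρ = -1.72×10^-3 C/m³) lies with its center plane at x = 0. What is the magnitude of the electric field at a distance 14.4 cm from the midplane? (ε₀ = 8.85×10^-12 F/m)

E ≈ 4.80×10^6 N/C

The point |x| = 14.4 cm lies outside the slab (half-thickness 0.0247 m). A symmetric pillbox spanning the full slab encloses Q_enc = ρ·d·A.
Flux = 2EA ⇒ E = |ρ|d/(2ε₀), independent of distance outside.
E = (1.72×10^-3)(0.0494)/(2·8.85×10^-12) = 4.80×10^6 N/C.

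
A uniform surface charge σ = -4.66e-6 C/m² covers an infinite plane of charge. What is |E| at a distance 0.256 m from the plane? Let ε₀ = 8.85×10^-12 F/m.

By planar symmetry E is perpendicular to the sheet and uniform; use a Gaussian pillbox with flat faces of area A on each side of the sheet.
Flux Φ = 2EA and Q_enc = σA, so 2EA = σA/ε₀ ⇒ E = |σ|/(2ε₀), independent of distance.
E = |σ|/(2ε₀) = (4.66×10^-6)/(2·8.85×10^-12) = 2.63e5 N/C.

2.63×10^5 V/m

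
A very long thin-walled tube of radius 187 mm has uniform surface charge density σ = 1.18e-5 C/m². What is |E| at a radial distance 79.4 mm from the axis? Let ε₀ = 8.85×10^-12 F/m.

Choose a coaxial cylinder of radius r = 79.4 mm (arbitrary length L) as the Gaussian surface (r < 187 mm, inside the shell).
No charge is enclosed, so Gauss's law gives E·2πrL = 0 ⇒ E = 0.

E = 0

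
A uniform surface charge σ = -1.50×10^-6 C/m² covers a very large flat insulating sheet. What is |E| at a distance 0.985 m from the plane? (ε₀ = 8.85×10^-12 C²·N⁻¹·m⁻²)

The symmetry is planar: E is normal to the sheet and the same magnitude on both sides. Take a pillbox straddling the sheet with end-cap area A.
Only the two end caps contribute flux: Φ = 2EA. With Q_enc = σA, Gauss's law gives E = |σ|/(2ε₀).
E = |σ|/(2ε₀) = (1.50×10^-6)/(2·8.85×10^-12) = 8.47e4 N/C.

8.47e4 N/C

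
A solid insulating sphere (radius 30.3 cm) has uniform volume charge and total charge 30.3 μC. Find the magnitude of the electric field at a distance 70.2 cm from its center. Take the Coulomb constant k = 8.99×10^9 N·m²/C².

E = 5.53×10^5 N/C

Take a concentric spherical Gaussian surface of radius r = 70.2 cm (r > R, so the entire charge is enclosed).
Q_enc = 30.3 μC = 3.03e-5 C.
Gauss's law: E·4πr² = Q_enc/ε₀.
E = k|Q_enc|/r² = (8.99×10^9)(3.03e-5)/(0.702)² = 5.53×10^5 N/C.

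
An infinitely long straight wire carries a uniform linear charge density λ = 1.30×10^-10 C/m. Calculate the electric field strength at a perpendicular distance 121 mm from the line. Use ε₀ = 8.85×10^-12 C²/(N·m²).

Coaxial Gaussian cylinder, radius r = 121 mm, length L.
Q_enc = λL, so λ_enc = 1.30e-10 C/m.
By Gauss's law (flux through the curved wall only), E·2πrL = λ_enc L/ε₀.
E = |λ_enc|/(2πε₀r) = (1.30×10^-10)/(2π·8.85×10^-12·0.121) = 19.3 N/C.

E ≈ 19.3 N/C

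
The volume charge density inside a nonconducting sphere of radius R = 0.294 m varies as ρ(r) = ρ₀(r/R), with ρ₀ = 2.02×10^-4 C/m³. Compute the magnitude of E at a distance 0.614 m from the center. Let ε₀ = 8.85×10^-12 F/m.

Take a concentric spherical Gaussian surface of radius r = 0.614 m (r > R, all charge enclosed).
Q_enc = 4π ∫₀^R ρ₀(r'/R)^1 r'² dr' = 4πρ₀R³/4 = 1.613×10^-5 C.
By Gauss's law, ∮E·dA = E·4πr² = Q_enc/ε₀.
E = |Q_enc|/(4πε₀r²) = (1.613×10^-5)/(4π·8.85×10^-12·(0.614)²) = 3.85e5 N/C.

|E| = 3.85×10^5 N/C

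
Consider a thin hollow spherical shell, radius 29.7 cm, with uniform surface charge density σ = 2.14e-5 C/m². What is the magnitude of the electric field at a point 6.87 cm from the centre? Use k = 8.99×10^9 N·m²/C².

Use a concentric Gaussian sphere at r = 6.87 cm (inside the shell, r < 29.7 cm).
All the charge is outside the Gaussian surface: Q_enc = 0, hence E = 0 everywhere inside the shell.

E = 0 (no enclosed charge)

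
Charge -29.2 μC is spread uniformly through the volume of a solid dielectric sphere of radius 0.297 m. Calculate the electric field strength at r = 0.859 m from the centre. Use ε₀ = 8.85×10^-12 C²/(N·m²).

Symmetry ⇒ E = E(r) r̂. Gaussian sphere of radius r = 0.859 m (r > R, so the entire charge is enclosed).
Q_enc = -29.2 μC = -2.92×10^-5 C.
By Gauss's law, ∮E·dA = E·4πr² = Q_enc/ε₀.
E = |Q_enc|/(4πε₀r²) = (2.92×10^-5)/(4π·8.85×10^-12·(0.859)²) = 3.56e5 N/C.

3.56×10^5 N/C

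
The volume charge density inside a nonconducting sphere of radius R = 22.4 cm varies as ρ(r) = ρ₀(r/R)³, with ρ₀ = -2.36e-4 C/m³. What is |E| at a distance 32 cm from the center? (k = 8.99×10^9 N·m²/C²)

|E| = 4.88e5 V/m

Take a concentric spherical Gaussian surface of radius r = 32 cm (r > R, all charge enclosed).
Q_enc = 4π ∫₀^R ρ₀(r'/R)^3 r'² dr' = 4πρ₀R³/6 = -5.555e-6 C.
Applying ∮E·dA = Q_enc/ε₀ with Φ = E(4πr²):
E = k|Q_enc|/r² = (8.99×10^9)(5.555×10^-6)/(0.32)² = 4.88e5 N/C.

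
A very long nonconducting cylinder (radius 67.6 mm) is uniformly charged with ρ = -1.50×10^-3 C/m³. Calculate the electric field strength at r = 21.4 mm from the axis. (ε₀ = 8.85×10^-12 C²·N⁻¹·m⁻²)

|E| ≈ 1.81×10^6 V/m

By cylindrical symmetry E is radial; use a coaxial Gaussian cylinder of radius 21.4 mm and length L (r < R).
Charge inside radius r per length L is ρ·πr²·L, so λ_enc = ρπr² = -2.158e-6 C/m.
Gauss's law: E·2πrL = λ_enc L/ε₀.
E = |λ_enc|/(2πε₀r) = (2.158e-6)/(2π·8.85×10^-12·0.0214) = 1.81e6 N/C.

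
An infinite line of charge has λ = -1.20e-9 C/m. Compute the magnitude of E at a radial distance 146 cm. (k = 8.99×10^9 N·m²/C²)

|E| ≈ 14.8 N/C

Coaxial Gaussian cylinder, radius r = 146 cm, length L.
Q_enc = λL, so λ_enc = -1.20×10^-9 C/m.
By Gauss's law (flux through the curved wall only), E·2πrL = λ_enc L/ε₀.
E = 2k|λ_enc|/r = 2(8.99×10^9)(1.20e-9)/(1.46) = 14.8 N/C.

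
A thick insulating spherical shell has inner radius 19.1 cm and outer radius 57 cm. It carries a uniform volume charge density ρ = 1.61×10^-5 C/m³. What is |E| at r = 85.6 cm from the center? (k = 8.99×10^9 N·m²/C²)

E ≈ 1.47×10^5 N/C

Use a concentric Gaussian sphere at r = 85.6 cm (r > 57 cm, enclosing the whole shell).
Q_enc = ρ·(4π/3)(b³ − a³) = (1.61e-5)·(4π/3)·((0.57)³ − (0.191)³) = 1.202×10^-5 C.
Since E is radial and uniform over the Gaussian sphere, Φ = E·4πr² = Q_enc/ε₀.
E = k|Q_enc|/r² = (8.99×10^9)(1.202×10^-5)/(0.856)² = 1.47×10^5 N/C.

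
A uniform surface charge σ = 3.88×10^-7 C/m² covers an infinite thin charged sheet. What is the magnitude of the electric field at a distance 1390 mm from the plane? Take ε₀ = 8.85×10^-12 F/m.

|E| ≈ 2.19×10^4 V/m

By planar symmetry E is perpendicular to the sheet and uniform; use a Gaussian pillbox with flat faces of area A on each side of the sheet.
Only the two end caps contribute flux: Φ = 2EA. With Q_enc = σA, Gauss's law gives E = |σ|/(2ε₀).
E = |σ|/(2ε₀) = (3.88×10^-7)/(2·8.85×10^-12) = 2.19e4 N/C.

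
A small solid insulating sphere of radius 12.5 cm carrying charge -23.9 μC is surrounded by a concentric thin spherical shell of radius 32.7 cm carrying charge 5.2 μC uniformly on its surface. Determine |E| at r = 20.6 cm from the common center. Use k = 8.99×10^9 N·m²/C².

Use a concentric Gaussian sphere at r = 20.6 cm (between the bodies, 12.5 cm < r < 32.7 cm).
Only the inner charge is enclosed; the outer shell contributes nothing inside itself. Q_enc = -23.9 μC = -2.39×10^-5 C.
Applying ∮E·dA = Q_enc/ε₀ with Φ = E(4πr²):
E = k|Q_enc|/r² = (8.99×10^9)(2.39×10^-5)/(0.206)² = 5.06e6 N/C.

E = 5.06×10^6 V/m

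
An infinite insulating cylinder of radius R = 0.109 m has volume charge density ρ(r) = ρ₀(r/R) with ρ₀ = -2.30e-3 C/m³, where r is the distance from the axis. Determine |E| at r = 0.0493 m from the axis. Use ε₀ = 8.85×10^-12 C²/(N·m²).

By cylindrical symmetry E is radial; use a coaxial Gaussian cylinder of radius 0.0493 m and length L (r < R).
Integrating ρ over the cross-section to radius r: λ_enc = (2πρ₀/R) ∫₀^r r'^2 dr' = 2πρ₀ r^3/(3·R) = -5.295×10^-6 C/m.
Applying ∮E·dA = Q_enc/ε₀ with the end caps contributing no flux:
E = |λ_enc|/(2πε₀r) = (5.295×10^-6)/(2π·8.85×10^-12·0.0493) = 1.93×10^6 N/C.

E ≈ 1.93e6 N/C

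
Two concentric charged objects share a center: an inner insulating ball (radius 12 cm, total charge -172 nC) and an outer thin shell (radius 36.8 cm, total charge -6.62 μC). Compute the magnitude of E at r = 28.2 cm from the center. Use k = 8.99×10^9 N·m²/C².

|E| ≈ 1.94×10^4 N/C

Take a concentric spherical Gaussian surface of radius r = 28.2 cm (between the bodies, 12 cm < r < 36.8 cm).
Only the inner charge is enclosed; the outer shell contributes nothing inside itself. Q_enc = -172 nC = -1.72×10^-7 C.
Applying ∮E·dA = Q_enc/ε₀ with Φ = E(4πr²):
E = k|Q_enc|/r² = (8.99×10^9)(1.72×10^-7)/(0.282)² = 1.94×10^4 N/C.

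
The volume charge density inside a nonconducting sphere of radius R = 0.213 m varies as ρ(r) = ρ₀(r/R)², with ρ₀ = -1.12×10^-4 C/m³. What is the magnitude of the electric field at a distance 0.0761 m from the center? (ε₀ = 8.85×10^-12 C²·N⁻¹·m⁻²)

Take a concentric spherical Gaussian surface of radius r = 0.0761 m (r < R).
Q_enc = ∫₀^r ρ(r')·4πr'² dr' = (4πρ₀/R²) ∫₀^r r'^4 dr' = 4πρ₀ r^5/(5·R²) = -1.584×10^-8 C.
By Gauss's law, ∮E·dA = E·4πr² = Q_enc/ε₀.
E = |Q_enc|/(4πε₀r²) = (1.584e-8)/(4π·8.85×10^-12·(0.0761)²) = 2.46×10^4 N/C.

|E| ≈ 2.46e4 N/C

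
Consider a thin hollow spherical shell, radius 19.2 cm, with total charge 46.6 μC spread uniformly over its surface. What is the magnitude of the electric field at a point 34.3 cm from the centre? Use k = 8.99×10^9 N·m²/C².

E ≈ 3.56×10^6 N/C

By spherical symmetry E is radial; choose a Gaussian sphere of radius r = 34.3 cm (r > 19.2 cm).
The entire shell is enclosed: Q_enc = 4.66×10^-5 C.
By Gauss's law, ∮E·dA = E·4πr² = Q_enc/ε₀.
E = k|Q_enc|/r² = (8.99×10^9)(4.66×10^-5)/(0.343)² = 3.56×10^6 N/C.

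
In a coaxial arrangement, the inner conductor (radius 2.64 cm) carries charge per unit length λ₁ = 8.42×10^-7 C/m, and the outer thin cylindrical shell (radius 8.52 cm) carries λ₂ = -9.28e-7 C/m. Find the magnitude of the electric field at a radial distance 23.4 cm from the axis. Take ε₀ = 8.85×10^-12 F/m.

Take a coaxial cylindrical Gaussian surface of radius r = 23.4 cm and length L (r > 8.52 cm, enclosing both).
λ_enc = λ₁ + λ₂ = (8.42×10^-7) + (-9.28×10^-7) = -8.60×10^-8 C/m.
Gauss's law: E·2πrL = λ_enc L/ε₀.
E = |λ_enc|/(2πε₀r) = (8.60e-8)/(2π·8.85×10^-12·0.234) = 6.61e3 N/C.

|E| ≈ 6.61e3 V/m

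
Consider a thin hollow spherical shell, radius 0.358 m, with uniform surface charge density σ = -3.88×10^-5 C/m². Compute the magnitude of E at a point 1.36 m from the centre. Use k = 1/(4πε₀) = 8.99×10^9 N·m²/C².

Take a concentric spherical Gaussian surface of radius r = 1.36 m (r > 0.358 m).
The entire shell is enclosed: Q_enc = σ·4πR² = (-3.88×10^-5)·4π·(0.358)² = -6.249×10^-5 C.
Since E is radial and uniform over the Gaussian sphere, Φ = E·4πr² = Q_enc/ε₀.
E = k|Q_enc|/r² = (8.99×10^9)(6.249e-5)/(1.36)² = 3.04×10^5 N/C.

E = 3.04×10^5 N/C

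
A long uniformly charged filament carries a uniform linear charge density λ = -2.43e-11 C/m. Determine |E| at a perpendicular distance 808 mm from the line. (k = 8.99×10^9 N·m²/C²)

|E| = 0.541 N/C

Take a coaxial cylindrical Gaussian surface of radius r = 808 mm and length L.
Q_enc = λL, so λ_enc = -2.43×10^-11 C/m.
Since E is radial and uniform over the curved surface, Φ = E·2πrL = Q_enc/ε₀ = λ_enc L/ε₀.
E = 2k|λ_enc|/r = 2(8.99×10^9)(2.43×10^-11)/(0.808) = 0.541 N/C.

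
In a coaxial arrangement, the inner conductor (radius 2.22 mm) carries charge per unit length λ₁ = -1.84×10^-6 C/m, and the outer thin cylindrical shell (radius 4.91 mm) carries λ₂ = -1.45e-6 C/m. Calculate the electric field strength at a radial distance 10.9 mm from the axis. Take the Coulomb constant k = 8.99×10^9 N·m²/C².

Choose a coaxial cylinder of radius r = 10.9 mm (arbitrary length L) as the Gaussian surface (r > 4.91 mm, enclosing both).
λ_enc = λ₁ + λ₂ = (-1.84e-6) + (-1.45e-6) = -3.29×10^-6 C/m.
By Gauss's law (flux through the curved wall only), E·2πrL = λ_enc L/ε₀.
E = 2k|λ_enc|/r = 2(8.99×10^9)(3.29e-6)/(0.0109) = 5.43×10^6 N/C.

5.43e6 N/C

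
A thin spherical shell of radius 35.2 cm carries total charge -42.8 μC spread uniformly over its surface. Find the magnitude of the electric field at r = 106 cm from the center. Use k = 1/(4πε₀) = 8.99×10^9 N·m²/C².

Use a concentric Gaussian sphere at r = 106 cm (r > 35.2 cm).
The entire shell is enclosed: Q_enc = -4.28×10^-5 C.
Applying ∮E·dA = Q_enc/ε₀ with Φ = E(4πr²):
E = k|Q_enc|/r² = (8.99×10^9)(4.28×10^-5)/(1.06)² = 3.42×10^5 N/C.

3.42×10^5 N/C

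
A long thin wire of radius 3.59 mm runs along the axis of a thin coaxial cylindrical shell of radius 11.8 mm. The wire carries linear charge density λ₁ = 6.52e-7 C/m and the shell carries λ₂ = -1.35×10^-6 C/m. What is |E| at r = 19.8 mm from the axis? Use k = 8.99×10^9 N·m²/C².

E ≈ 6.34×10^5 N/C

Take a coaxial cylindrical Gaussian surface of radius r = 19.8 mm and length L (r > 11.8 mm, enclosing both).
λ_enc = λ₁ + λ₂ = (6.52×10^-7) + (-1.35×10^-6) = -6.98×10^-7 C/m.
Since E is radial and uniform over the curved surface, Φ = E·2πrL = Q_enc/ε₀ = λ_enc L/ε₀.
E = 2k|λ_enc|/r = 2(8.99×10^9)(6.98×10^-7)/(0.0198) = 6.34×10^5 N/C.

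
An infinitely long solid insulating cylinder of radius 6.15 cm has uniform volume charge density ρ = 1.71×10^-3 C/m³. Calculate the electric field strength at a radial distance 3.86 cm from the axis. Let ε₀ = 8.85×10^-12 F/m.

3.73×10^6 N/C

Take a coaxial cylindrical Gaussian surface of radius r = 3.86 cm and length L (r < R).
Enclosed charge per unit length: λ_enc = ρ·πr² = (1.71×10^-3)π(0.0386)² = 8.004×10^-6 C/m.
By Gauss's law (flux through the curved wall only), E·2πrL = λ_enc L/ε₀.
E = |λ_enc|/(2πε₀r) = (8.004×10^-6)/(2π·8.85×10^-12·0.0386) = 3.73×10^6 N/C.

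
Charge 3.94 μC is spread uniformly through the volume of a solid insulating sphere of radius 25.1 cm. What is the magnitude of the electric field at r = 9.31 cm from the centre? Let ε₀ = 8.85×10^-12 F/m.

2.09e5 V/m

Use a concentric Gaussian sphere at r = 9.31 cm (r < R).
For a uniform sphere the enclosed fraction is (r/R)³, so Q_enc = (3.94 μC)(0.0931/0.251)³ = 2.011e-7 C.
Gauss's law: E·4πr² = Q_enc/ε₀.
E = |Q_enc|/(4πε₀r²) = (2.011×10^-7)/(4π·8.85×10^-12·(0.0931)²) = 2.09×10^5 N/C.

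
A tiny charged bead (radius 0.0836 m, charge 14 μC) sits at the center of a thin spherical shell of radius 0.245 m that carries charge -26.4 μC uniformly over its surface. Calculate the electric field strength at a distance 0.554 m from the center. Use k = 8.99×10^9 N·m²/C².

Symmetry ⇒ E = E(r) r̂. Gaussian sphere of radius r = 0.554 m (r > 0.245 m, enclosing both).
Q_enc = (14 μC) + (-26.4 μC) = -1.24e-5 C.
Since E is radial and uniform over the Gaussian sphere, Φ = E·4πr² = Q_enc/ε₀.
E = k|Q_enc|/r² = (8.99×10^9)(1.24e-5)/(0.554)² = 3.63×10^5 N/C.

3.63×10^5 V/m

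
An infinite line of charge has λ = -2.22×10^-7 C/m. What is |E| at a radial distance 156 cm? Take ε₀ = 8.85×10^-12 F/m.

|E| ≈ 2.56×10^3 N/C

By cylindrical symmetry E is radial; use a coaxial Gaussian cylinder of radius 156 cm and length L.
Q_enc = λL, so λ_enc = -2.22×10^-7 C/m.
Gauss's law: E·2πrL = λ_enc L/ε₀.
E = |λ_enc|/(2πε₀r) = (2.22×10^-7)/(2π·8.85×10^-12·1.56) = 2.56×10^3 N/C.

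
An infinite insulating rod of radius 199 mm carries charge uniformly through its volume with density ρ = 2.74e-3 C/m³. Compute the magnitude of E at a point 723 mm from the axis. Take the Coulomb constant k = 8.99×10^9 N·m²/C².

8.48e6 N/C

Coaxial Gaussian cylinder, radius r = 723 mm, length L (r > 199 mm, full cross-section enclosed).
λ_enc = ρ·πR² = (2.74×10^-3)π(0.199)² = 3.409e-4 C/m.
Gauss's law: E·2πrL = λ_enc L/ε₀.
E = 2k|λ_enc|/r = 2(8.99×10^9)(3.409×10^-4)/(0.723) = 8.48×10^6 N/C.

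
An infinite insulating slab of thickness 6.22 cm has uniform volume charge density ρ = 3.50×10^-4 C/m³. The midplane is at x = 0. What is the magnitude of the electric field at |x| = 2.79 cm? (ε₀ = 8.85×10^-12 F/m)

|E| ≈ 1.10e6 V/m

By symmetry E is perpendicular to the slab. A Gaussian pillbox from −2.79 cm to +2.79 cm (face area A) lies entirely within the slab.
Q_enc = ρ·(2x)·A and flux = 2EA, so 2EA = 2ρxA/ε₀ ⇒ E = |ρ|x/ε₀.
E = (3.50×10^-4)(0.0279)/(8.85×10^-12) = 1.10×10^6 N/C.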